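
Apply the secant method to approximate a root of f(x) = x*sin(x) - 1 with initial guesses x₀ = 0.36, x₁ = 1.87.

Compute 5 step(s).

f(x) = x*sin(x) - 1
x₀ = 0.36, x₁ = 1.87

Secant formula: x_{n+1} = x_n - f(x_n)(x_n - x_{n-1})/(f(x_n) - f(x_{n-1}))

Iteration 1:
  f(0.360000) = -0.873181
  f(1.870000) = 0.786919
  x_2 = 1.870000 - 0.786919×(1.870000 - 0.360000)/(0.786919 - (-0.873181))
       = 1.154232
Iteration 2:
  f(1.870000) = 0.786919
  f(1.154232) = 0.055527
  x_3 = 1.154232 - 0.055527×(1.154232 - 1.870000)/(0.055527 - 0.786919)
       = 1.099891
Iteration 3:
  f(1.154232) = 0.055527
  f(1.099891) = -0.019823
  x_4 = 1.099891 - (-0.019823)×(1.099891 - 1.154232)/(-0.019823 - 0.055527)
       = 1.114187
Iteration 4:
  f(1.099891) = -0.019823
  f(1.114187) = 0.000042
  x_5 = 1.114187 - 0.000042×(1.114187 - 1.099891)/(0.000042 - (-0.019823))
       = 1.114157
Iteration 5:
  f(1.114187) = 0.000042
  f(1.114157) = 0.000000
  x_6 = 1.114157 - 0.000000×(1.114157 - 1.114187)/(0.000000 - 0.000042)
       = 1.114157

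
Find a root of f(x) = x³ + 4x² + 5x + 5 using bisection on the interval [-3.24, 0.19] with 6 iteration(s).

f(x) = x³ + 4x² + 5x + 5
Initial interval: [-3.24, 0.19]

Iteration 1:
  c_1 = (-3.240000 + 0.190000)/2 = -1.525000
  f(c_1) = f(-1.525000) = 3.130922
  f(a) × f(c) < 0, new interval: [-3.240000, -1.525000]
Iteration 2:
  c_2 = (-3.240000 + (-1.525000))/2 = -2.382500
  f(c_2) = f(-2.382500) = 2.268925
  f(a) × f(c) < 0, new interval: [-3.240000, -2.382500]
Iteration 3:
  c_3 = (-3.240000 + (-2.382500))/2 = -2.811250
  f(c_3) = f(-2.811250) = 0.338592
  f(a) × f(c) < 0, new interval: [-3.240000, -2.811250]
Iteration 4:
  c_4 = (-3.240000 + (-2.811250))/2 = -3.025625
  f(c_4) = f(-3.025625) = -1.208300
  f(a) × f(c) ≥ 0, new interval: [-3.025625, -2.811250]
Iteration 5:
  c_5 = (-3.025625 + (-2.811250))/2 = -2.918438
  f(c_5) = f(-2.918438) = -0.380220
  f(a) × f(c) ≥ 0, new interval: [-2.918438, -2.811250]
Iteration 6:
  c_6 = (-2.918438 + (-2.811250))/2 = -2.864844
  f(c_6) = f(-2.864844) = -0.007617
  f(a) × f(c) ≥ 0, new interval: [-2.864844, -2.811250]

After 6 iteration(s), the approximation is c_6 = -2.864844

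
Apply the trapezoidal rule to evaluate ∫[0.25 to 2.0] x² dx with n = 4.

f(x) = x²
a = 0.25, b = 2.0, n = 4
h = (b - a)/n = 0.437500

Trapezoidal rule: (h/2)[f(x₀) + 2f(x₁) + 2f(x₂) + ... + f(xₙ)]

x_0 = 0.2500, f(x_0) = 0.062500, coefficient = 1
x_1 = 0.6875, f(x_1) = 0.472656, coefficient = 2
x_2 = 1.1250, f(x_2) = 1.265625, coefficient = 2
x_3 = 1.5625, f(x_3) = 2.441406, coefficient = 2
x_4 = 2.0000, f(x_4) = 4.000000, coefficient = 1

I ≈ (0.437500/2) × 12.421875 = 2.717285
Exact value: 2.661458
Error: 0.055827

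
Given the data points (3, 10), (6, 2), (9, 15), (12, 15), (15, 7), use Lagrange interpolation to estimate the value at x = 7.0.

Lagrange interpolation formula:
P(x) = Σ yᵢ × Lᵢ(x)
where Lᵢ(x) = Π_{j≠i} (x - xⱼ)/(xᵢ - xⱼ)

L_0(7.0) = (7.0 - 6)/(3 - 6) × (7.0 - 9)/(3 - 9) × (7.0 - 12)/(3 - 12) × (7.0 - 15)/(3 - 15) = -0.041152
L_1(7.0) = (7.0 - 3)/(6 - 3) × (7.0 - 9)/(6 - 9) × (7.0 - 12)/(6 - 12) × (7.0 - 15)/(6 - 15) = 0.658436
L_2(7.0) = (7.0 - 3)/(9 - 3) × (7.0 - 6)/(9 - 6) × (7.0 - 12)/(9 - 12) × (7.0 - 15)/(9 - 15) = 0.493827
L_3(7.0) = (7.0 - 3)/(12 - 3) × (7.0 - 6)/(12 - 6) × (7.0 - 9)/(12 - 9) × (7.0 - 15)/(12 - 15) = -0.131687
L_4(7.0) = (7.0 - 3)/(15 - 3) × (7.0 - 6)/(15 - 6) × (7.0 - 9)/(15 - 9) × (7.0 - 12)/(15 - 12) = 0.020576

P(7.0) = 10×L_0(7.0) + 2×L_1(7.0) + 15×L_2(7.0) + 15×L_3(7.0) + 7×L_4(7.0)
P(7.0) = 6.481481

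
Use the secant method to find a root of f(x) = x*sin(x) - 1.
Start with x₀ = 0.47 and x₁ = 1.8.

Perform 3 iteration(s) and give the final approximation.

f(x) = x*sin(x) - 1
x₀ = 0.47, x₁ = 1.8

Secant formula: x_{n+1} = x_n - f(x_n)(x_n - x_{n-1})/(f(x_n) - f(x_{n-1}))

Iteration 1:
  f(0.470000) = -0.787143
  f(1.800000) = 0.752926
  x_2 = 1.800000 - 0.752926×(1.800000 - 0.470000)/(0.752926 - (-0.787143))
       = 1.149775
Iteration 2:
  f(1.800000) = 0.752926
  f(1.149775) = 0.049368
  x_3 = 1.149775 - 0.049368×(1.149775 - 1.800000)/(0.049368 - 0.752926)
       = 1.104150
Iteration 3:
  f(1.149775) = 0.049368
  f(1.104150) = -0.013904
  x_4 = 1.104150 - (-0.013904)×(1.104150 - 1.149775)/(-0.013904 - 0.049368)
       = 1.114176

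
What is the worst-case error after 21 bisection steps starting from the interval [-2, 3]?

Bisection error bound: |error| ≤ (b-a)/2^n
|error| ≤ (3 - (-2))/2^21 = 5/2^21
|error| ≤ 0.0000023842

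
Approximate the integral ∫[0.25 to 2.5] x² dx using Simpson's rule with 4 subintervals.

f(x) = x²
a = 0.25, b = 2.5, n = 4
h = (b - a)/n = 0.562500

Simpson's rule: (h/3)[f(x₀) + 4f(x₁) + 2f(x₂) + ... + f(xₙ)]

x_0 = 0.2500, f(x_0) = 0.062500, coefficient = 1
x_1 = 0.8125, f(x_1) = 0.660156, coefficient = 4
x_2 = 1.3750, f(x_2) = 1.890625, coefficient = 2
x_3 = 1.9375, f(x_3) = 3.753906, coefficient = 4
x_4 = 2.5000, f(x_4) = 6.250000, coefficient = 1

I ≈ (0.562500/3) × 27.750000 = 5.203125
Exact value: 5.203125
Error: 0.000000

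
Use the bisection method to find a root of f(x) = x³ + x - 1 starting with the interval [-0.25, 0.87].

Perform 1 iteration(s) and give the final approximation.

f(x) = x³ + x - 1
Initial interval: [-0.25, 0.87]

Iteration 1:
  c_1 = (-0.250000 + 0.870000)/2 = 0.310000
  f(c_1) = f(0.310000) = -0.660209
  f(a) × f(c) ≥ 0, new interval: [0.310000, 0.870000]

After 1 iteration(s), the approximation is c_1 = 0.310000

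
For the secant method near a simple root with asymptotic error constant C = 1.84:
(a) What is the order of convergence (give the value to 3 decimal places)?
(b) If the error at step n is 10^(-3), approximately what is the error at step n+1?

(a) Secant method has superlinear convergence with order φ = (1+√5)/2 ≈ 1.618.
    This means |e_{n+1}| ≈ C|e_n|^1.618.

(b) With |e_n| = 10^(-3) and C = 1.84:
    |e_{n+1}| ≈ 1.84 × (10^(-3))^1.618 = 1.84 × 10^(-4.85)

(a) ≈ 1.618 (golden ratio); (b) |e_{n+1}| ≈ 2.575e-05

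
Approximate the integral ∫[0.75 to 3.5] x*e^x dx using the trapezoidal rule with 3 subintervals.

f(x) = x*e^x
a = 0.75, b = 3.5, n = 3
h = (b - a)/n = 0.916667

Trapezoidal rule: (h/2)[f(x₀) + 2f(x₁) + 2f(x₂) + ... + f(xₙ)]

x_0 = 0.7500, f(x_0) = 1.587750, coefficient = 1
x_1 = 1.6667, f(x_1) = 8.824150, coefficient = 2
x_2 = 2.5833, f(x_2) = 34.206439, coefficient = 2
x_3 = 3.5000, f(x_3) = 115.904082, coefficient = 1

I ≈ (0.916667/2) × 203.553009 = 93.295129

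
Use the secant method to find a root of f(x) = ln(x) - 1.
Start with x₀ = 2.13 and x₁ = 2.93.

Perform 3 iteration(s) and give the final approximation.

f(x) = ln(x) - 1
x₀ = 2.13, x₁ = 2.93

Secant formula: x_{n+1} = x_n - f(x_n)(x_n - x_{n-1})/(f(x_n) - f(x_{n-1}))

Iteration 1:
  f(2.130000) = -0.243878
  f(2.930000) = 0.075002
  x_2 = 2.930000 - 0.075002×(2.930000 - 2.130000)/(0.075002 - (-0.243878))
       = 2.741836
Iteration 2:
  f(2.930000) = 0.075002
  f(2.741836) = 0.008628
  x_3 = 2.741836 - 0.008628×(2.741836 - 2.930000)/(0.008628 - 0.075002)
       = 2.717377
Iteration 3:
  f(2.741836) = 0.008628
  f(2.717377) = -0.000333
  x_4 = 2.717377 - (-0.000333)×(2.717377 - 2.741836)/(-0.000333 - 0.008628)
       = 2.718286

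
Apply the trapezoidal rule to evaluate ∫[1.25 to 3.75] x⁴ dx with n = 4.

f(x) = x⁴
a = 1.25, b = 3.75, n = 4
h = (b - a)/n = 0.625000

Trapezoidal rule: (h/2)[f(x₀) + 2f(x₁) + 2f(x₂) + ... + f(xₙ)]

x_0 = 1.2500, f(x_0) = 2.441406, coefficient = 1
x_1 = 1.8750, f(x_1) = 12.359619, coefficient = 2
x_2 = 2.5000, f(x_2) = 39.062500, coefficient = 2
x_3 = 3.1250, f(x_3) = 95.367432, coefficient = 2
x_4 = 3.7500, f(x_4) = 197.753906, coefficient = 1

I ≈ (0.625000/2) × 493.774414 = 154.304504
Exact value: 147.705078
Error: 6.599426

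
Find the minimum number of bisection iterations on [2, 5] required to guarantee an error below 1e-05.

We need (b-a)/2^n ≤ 1e-05
(5 - 2)/2^n ≤ 1e-05
3/2^n ≤ 1e-05
2^n ≥ 300000
n ≥ log₂(300000) = 18.19
n ≥ 19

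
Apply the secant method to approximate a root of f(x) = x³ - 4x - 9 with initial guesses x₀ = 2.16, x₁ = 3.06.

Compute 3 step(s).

f(x) = x³ - 4x - 9
x₀ = 2.16, x₁ = 3.06

Secant formula: x_{n+1} = x_n - f(x_n)(x_n - x_{n-1})/(f(x_n) - f(x_{n-1}))

Iteration 1:
  f(2.160000) = -7.562304
  f(3.060000) = 7.412616
  x_2 = 3.060000 - 7.412616×(3.060000 - 2.160000)/(7.412616 - (-7.562304))
       = 2.614498
Iteration 2:
  f(3.060000) = 7.412616
  f(2.614498) = -1.586327
  x_3 = 2.614498 - (-1.586327)×(2.614498 - 3.060000)/(-1.586327 - 7.412616)
       = 2.693031
Iteration 3:
  f(2.614498) = -1.586327
  f(2.693031) = -0.241145
  x_4 = 2.693031 - (-0.241145)×(2.693031 - 2.614498)/(-0.241145 - (-1.586327))
       = 2.707109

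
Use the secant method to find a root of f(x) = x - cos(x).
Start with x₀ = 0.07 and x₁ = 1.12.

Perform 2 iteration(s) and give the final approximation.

f(x) = x - cos(x)
x₀ = 0.07, x₁ = 1.12

Secant formula: x_{n+1} = x_n - f(x_n)(x_n - x_{n-1})/(f(x_n) - f(x_{n-1}))

Iteration 1:
  f(0.070000) = -0.927551
  f(1.120000) = 0.684318
  x_2 = 1.120000 - 0.684318×(1.120000 - 0.070000)/(0.684318 - (-0.927551))
       = 0.674223
Iteration 2:
  f(1.120000) = 0.684318
  f(0.674223) = -0.106969
  x_3 = 0.674223 - (-0.106969)×(0.674223 - 1.120000)/(-0.106969 - 0.684318)
       = 0.734485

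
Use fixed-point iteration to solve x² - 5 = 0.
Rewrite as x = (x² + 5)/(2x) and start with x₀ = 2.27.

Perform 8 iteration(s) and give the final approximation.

Equation: x² - 5 = 0
Fixed-point form: x = (x² + 5)/(2x)
x₀ = 2.27

x_1 = g(2.270000) = 2.236322
x_2 = g(2.236322) = 2.236068
x_3 = g(2.236068) = 2.236068
x_4 = g(2.236068) = 2.236068
x_5 = g(2.236068) = 2.236068
x_6 = g(2.236068) = 2.236068
x_7 = g(2.236068) = 2.236068
x_8 = g(2.236068) = 2.236068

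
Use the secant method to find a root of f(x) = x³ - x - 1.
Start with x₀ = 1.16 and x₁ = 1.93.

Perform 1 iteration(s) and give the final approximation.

f(x) = x³ - x - 1
x₀ = 1.16, x₁ = 1.93

Secant formula: x_{n+1} = x_n - f(x_n)(x_n - x_{n-1})/(f(x_n) - f(x_{n-1}))

Iteration 1:
  f(1.160000) = -0.599104
  f(1.930000) = 4.259057
  x_2 = 1.930000 - 4.259057×(1.930000 - 1.160000)/(4.259057 - (-0.599104))
       = 1.254956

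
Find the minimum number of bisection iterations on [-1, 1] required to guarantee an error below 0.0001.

We need (b-a)/2^n ≤ 0.0001
(1 - (-1))/2^n ≤ 0.0001
2/2^n ≤ 0.0001
2^n ≥ 20000
n ≥ log₂(20000) = 14.29
n ≥ 15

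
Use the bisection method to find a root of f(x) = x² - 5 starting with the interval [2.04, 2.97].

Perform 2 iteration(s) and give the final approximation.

f(x) = x² - 5
Initial interval: [2.04, 2.97]

Iteration 1:
  c_1 = (2.040000 + 2.970000)/2 = 2.505000
  f(c_1) = f(2.505000) = 1.275025
  f(a) × f(c) < 0, new interval: [2.040000, 2.505000]
Iteration 2:
  c_2 = (2.040000 + 2.505000)/2 = 2.272500
  f(c_2) = f(2.272500) = 0.164256
  f(a) × f(c) < 0, new interval: [2.040000, 2.272500]

After 2 iteration(s), the approximation is c_2 = 2.272500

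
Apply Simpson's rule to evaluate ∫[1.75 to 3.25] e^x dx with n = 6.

f(x) = e^x
a = 1.75, b = 3.25, n = 6
h = (b - a)/n = 0.250000

Simpson's rule: (h/3)[f(x₀) + 4f(x₁) + 2f(x₂) + ... + f(xₙ)]

x_0 = 1.7500, f(x_0) = 5.754603, coefficient = 1
x_1 = 2.0000, f(x_1) = 7.389056, coefficient = 4
x_2 = 2.2500, f(x_2) = 9.487736, coefficient = 2
x_3 = 2.5000, f(x_3) = 12.182494, coefficient = 4
x_4 = 2.7500, f(x_4) = 15.642632, coefficient = 2
x_5 = 3.0000, f(x_5) = 20.085537, coefficient = 4
x_6 = 3.2500, f(x_6) = 25.790340, coefficient = 1

I ≈ (0.250000/3) × 240.434026 = 20.036169
Exact value: 20.035737
Error: 0.000432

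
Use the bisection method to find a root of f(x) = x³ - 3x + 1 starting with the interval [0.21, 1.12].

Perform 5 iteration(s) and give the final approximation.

f(x) = x³ - 3x + 1
Initial interval: [0.21, 1.12]

Iteration 1:
  c_1 = (0.210000 + 1.120000)/2 = 0.665000
  f(c_1) = f(0.665000) = -0.700920
  f(a) × f(c) < 0, new interval: [0.210000, 0.665000]
Iteration 2:
  c_2 = (0.210000 + 0.665000)/2 = 0.437500
  f(c_2) = f(0.437500) = -0.228760
  f(a) × f(c) < 0, new interval: [0.210000, 0.437500]
Iteration 3:
  c_3 = (0.210000 + 0.437500)/2 = 0.323750
  f(c_3) = f(0.323750) = 0.062684
  f(a) × f(c) ≥ 0, new interval: [0.323750, 0.437500]
Iteration 4:
  c_4 = (0.323750 + 0.437500)/2 = 0.380625
  f(c_4) = f(0.380625) = -0.086732
  f(a) × f(c) < 0, new interval: [0.323750, 0.380625]
Iteration 5:
  c_5 = (0.323750 + 0.380625)/2 = 0.352187
  f(c_5) = f(0.352187) = -0.012879
  f(a) × f(c) < 0, new interval: [0.323750, 0.352187]

After 5 iteration(s), the approximation is c_5 = 0.352187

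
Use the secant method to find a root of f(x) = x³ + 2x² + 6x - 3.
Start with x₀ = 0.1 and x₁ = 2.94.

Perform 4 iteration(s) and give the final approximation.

f(x) = x³ + 2x² + 6x - 3
x₀ = 0.1, x₁ = 2.94

Secant formula: x_{n+1} = x_n - f(x_n)(x_n - x_{n-1})/(f(x_n) - f(x_{n-1}))

Iteration 1:
  f(0.100000) = -2.379000
  f(2.940000) = 57.339384
  x_2 = 2.940000 - 57.339384×(2.940000 - 0.100000)/(57.339384 - (-2.379000))
       = 0.213137
Iteration 2:
  f(2.940000) = 57.339384
  f(0.213137) = -1.620641
  x_3 = 0.213137 - (-1.620641)×(0.213137 - 2.940000)/(-1.620641 - 57.339384)
       = 0.288091
Iteration 3:
  f(0.213137) = -1.620641
  f(0.288091) = -1.081554
  x_4 = 0.288091 - (-1.081554)×(0.288091 - 0.213137)/(-1.081554 - (-1.620641))
       = 0.438468
Iteration 4:
  f(0.288091) = -1.081554
  f(0.438468) = 0.099610
  x_5 = 0.438468 - 0.099610×(0.438468 - 0.288091)/(0.099610 - (-1.081554))
       = 0.425786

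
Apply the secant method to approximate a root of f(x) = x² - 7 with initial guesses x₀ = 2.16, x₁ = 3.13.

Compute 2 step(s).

f(x) = x² - 7
x₀ = 2.16, x₁ = 3.13

Secant formula: x_{n+1} = x_n - f(x_n)(x_n - x_{n-1})/(f(x_n) - f(x_{n-1}))

Iteration 1:
  f(2.160000) = -2.334400
  f(3.130000) = 2.796900
  x_2 = 3.130000 - 2.796900×(3.130000 - 2.160000)/(2.796900 - (-2.334400))
       = 2.601285
Iteration 2:
  f(3.130000) = 2.796900
  f(2.601285) = -0.233314
  x_3 = 2.601285 - (-0.233314)×(2.601285 - 3.130000)/(-0.233314 - 2.796900)
       = 2.641994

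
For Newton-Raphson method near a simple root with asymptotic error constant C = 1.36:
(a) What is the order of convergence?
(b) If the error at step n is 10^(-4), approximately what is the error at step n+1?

(a) Newton-Raphson has quadratic (order 2) convergence near simple roots.
    This means |e_{n+1}| ≈ C|e_n|².

(b) With |e_n| = 10^(-4) and C = 1.36:
    |e_{n+1}| ≈ 1.36 × (10^(-4))² = 1.36 × 10^(-8)

(a) 2 (quadratic); (b) |e_{n+1}| ≈ 1.360e-08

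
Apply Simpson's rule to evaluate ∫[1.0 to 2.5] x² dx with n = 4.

f(x) = x²
a = 1.0, b = 2.5, n = 4
h = (b - a)/n = 0.375000

Simpson's rule: (h/3)[f(x₀) + 4f(x₁) + 2f(x₂) + ... + f(xₙ)]

x_0 = 1.0000, f(x_0) = 1.000000, coefficient = 1
x_1 = 1.3750, f(x_1) = 1.890625, coefficient = 4
x_2 = 1.7500, f(x_2) = 3.062500, coefficient = 2
x_3 = 2.1250, f(x_3) = 4.515625, coefficient = 4
x_4 = 2.5000, f(x_4) = 6.250000, coefficient = 1

I ≈ (0.375000/3) × 39.000000 = 4.875000
Exact value: 4.875000
Error: 0.000000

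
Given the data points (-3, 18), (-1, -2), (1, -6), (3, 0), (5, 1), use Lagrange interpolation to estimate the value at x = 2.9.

Lagrange interpolation formula:
P(x) = Σ yᵢ × Lᵢ(x)
where Lᵢ(x) = Π_{j≠i} (x - xⱼ)/(xᵢ - xⱼ)

L_0(2.9) = (2.9 - (-1))/(-3 - (-1)) × (2.9 - 1)/(-3 - 1) × (2.9 - 3)/(-3 - 3) × (2.9 - 5)/(-3 - 5) = 0.004052
L_1(2.9) = (2.9 - (-3))/(-1 - (-3)) × (2.9 - 1)/(-1 - 1) × (2.9 - 3)/(-1 - 3) × (2.9 - 5)/(-1 - 5) = -0.024522
L_2(2.9) = (2.9 - (-3))/(1 - (-3)) × (2.9 - (-1))/(1 - (-1)) × (2.9 - 3)/(1 - 3) × (2.9 - 5)/(1 - 5) = 0.075502
L_3(2.9) = (2.9 - (-3))/(3 - (-3)) × (2.9 - (-1))/(3 - (-1)) × (2.9 - 1)/(3 - 1) × (2.9 - 5)/(3 - 5) = 0.956353
L_4(2.9) = (2.9 - (-3))/(5 - (-3)) × (2.9 - (-1))/(5 - (-1)) × (2.9 - 1)/(5 - 1) × (2.9 - 3)/(5 - 3) = -0.011385

P(2.9) = 18×L_0(2.9) + (-2)×L_1(2.9) + (-6)×L_2(2.9) + 0×L_3(2.9) + 1×L_4(2.9)
P(2.9) = -0.342409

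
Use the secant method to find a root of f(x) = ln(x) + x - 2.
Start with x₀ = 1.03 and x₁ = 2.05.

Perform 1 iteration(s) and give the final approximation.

f(x) = ln(x) + x - 2
x₀ = 1.03, x₁ = 2.05

Secant formula: x_{n+1} = x_n - f(x_n)(x_n - x_{n-1})/(f(x_n) - f(x_{n-1}))

Iteration 1:
  f(1.030000) = -0.940441
  f(2.050000) = 0.767840
  x_2 = 2.050000 - 0.767840×(2.050000 - 1.030000)/(0.767840 - (-0.940441))
       = 1.591529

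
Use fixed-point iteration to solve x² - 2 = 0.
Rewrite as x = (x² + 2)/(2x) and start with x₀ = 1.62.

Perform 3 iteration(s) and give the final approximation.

Equation: x² - 2 = 0
Fixed-point form: x = (x² + 2)/(2x)
x₀ = 1.62

x_1 = g(1.620000) = 1.427284
x_2 = g(1.427284) = 1.414273
x_3 = g(1.414273) = 1.414214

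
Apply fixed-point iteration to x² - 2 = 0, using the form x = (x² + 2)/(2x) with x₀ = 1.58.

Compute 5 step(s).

Equation: x² - 2 = 0
Fixed-point form: x = (x² + 2)/(2x)
x₀ = 1.58

x_1 = g(1.580000) = 1.422911
x_2 = g(1.422911) = 1.414240
x_3 = g(1.414240) = 1.414214
x_4 = g(1.414214) = 1.414214
x_5 = g(1.414214) = 1.414214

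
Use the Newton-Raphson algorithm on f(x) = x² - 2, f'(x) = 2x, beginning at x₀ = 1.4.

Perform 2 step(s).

f(x) = x² - 2
f'(x) = 2x
x₀ = 1.4

Newton-Raphson formula: x_{n+1} = x_n - f(x_n)/f'(x_n)

Iteration 1:
  f(1.400000) = -0.040000
  f'(1.400000) = 2.800000
  x_1 = 1.400000 - (-0.040000)/2.800000 = 1.414286
Iteration 2:
  f(1.414286) = 0.000204
  f'(1.414286) = 2.828571
  x_2 = 1.414286 - 0.000204/2.828571 = 1.414214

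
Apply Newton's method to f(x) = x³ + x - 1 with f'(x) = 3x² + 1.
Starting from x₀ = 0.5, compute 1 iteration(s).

f(x) = x³ + x - 1
f'(x) = 3x² + 1
x₀ = 0.5

Newton-Raphson formula: x_{n+1} = x_n - f(x_n)/f'(x_n)

Iteration 1:
  f(0.500000) = -0.375000
  f'(0.500000) = 1.750000
  x_1 = 0.500000 - (-0.375000)/1.750000 = 0.714286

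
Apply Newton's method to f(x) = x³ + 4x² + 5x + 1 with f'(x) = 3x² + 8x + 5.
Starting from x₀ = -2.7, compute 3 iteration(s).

f(x) = x³ + 4x² + 5x + 1
f'(x) = 3x² + 8x + 5
x₀ = -2.7

Newton-Raphson formula: x_{n+1} = x_n - f(x_n)/f'(x_n)

Iteration 1:
  f(-2.700000) = -3.023000
  f'(-2.700000) = 5.270000
  x_1 = -2.700000 - (-3.023000)/5.270000 = -2.126376
Iteration 2:
  f(-2.126376) = -1.160336
  f'(-2.126376) = 1.553415
  x_2 = -2.126376 - (-1.160336)/1.553415 = -1.379418
Iteration 3:
  f(-1.379418) = -0.910662
  f'(-1.379418) = -0.326962
  x_3 = -1.379418 - (-0.910662)/(-0.326962) = -4.164642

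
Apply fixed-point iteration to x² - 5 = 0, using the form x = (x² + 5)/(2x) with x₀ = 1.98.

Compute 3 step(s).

Equation: x² - 5 = 0
Fixed-point form: x = (x² + 5)/(2x)
x₀ = 1.98

x_1 = g(1.980000) = 2.252626
x_2 = g(2.252626) = 2.236129
x_3 = g(2.236129) = 2.236068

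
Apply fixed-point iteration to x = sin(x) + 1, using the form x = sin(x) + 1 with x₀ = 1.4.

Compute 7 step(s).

Equation: x = sin(x) + 1
Fixed-point form: x = sin(x) + 1
x₀ = 1.4

x_1 = g(1.400000) = 1.985450
x_2 = g(1.985450) = 1.915256
x_3 = g(1.915256) = 1.941258
x_4 = g(1.941258) = 1.932160
x_5 = g(1.932160) = 1.935415
x_6 = g(1.935415) = 1.934260
x_7 = g(1.934260) = 1.934671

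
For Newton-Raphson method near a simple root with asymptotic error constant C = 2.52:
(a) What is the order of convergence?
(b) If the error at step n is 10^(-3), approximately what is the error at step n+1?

(a) Newton-Raphson has quadratic (order 2) convergence near simple roots.
    This means |e_{n+1}| ≈ C|e_n|².

(b) With |e_n| = 10^(-3) and C = 2.52:
    |e_{n+1}| ≈ 2.52 × (10^(-3))² = 2.52 × 10^(-6)

(a) 2 (quadratic); (b) |e_{n+1}| ≈ 2.520e-06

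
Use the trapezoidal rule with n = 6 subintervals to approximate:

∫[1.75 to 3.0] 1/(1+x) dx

f(x) = 1/(1+x)
a = 1.75, b = 3.0, n = 6
h = (b - a)/n = 0.208333

Trapezoidal rule: (h/2)[f(x₀) + 2f(x₁) + 2f(x₂) + ... + f(xₙ)]

x_0 = 1.7500, f(x_0) = 0.363636, coefficient = 1
x_1 = 1.9583, f(x_1) = 0.338028, coefficient = 2
x_2 = 2.1667, f(x_2) = 0.315789, coefficient = 2
x_3 = 2.3750, f(x_3) = 0.296296, coefficient = 2
x_4 = 2.5833, f(x_4) = 0.279070, coefficient = 2
x_5 = 2.7917, f(x_5) = 0.263736, coefficient = 2
x_6 = 3.0000, f(x_6) = 0.250000, coefficient = 1

I ≈ (0.208333/2) × 3.599476 = 0.374945
Exact value: 0.374693
Error: 0.000252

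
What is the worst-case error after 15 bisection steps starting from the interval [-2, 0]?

Bisection error bound: |error| ≤ (b-a)/2^n
|error| ≤ (0 - (-2))/2^15 = 2/2^15
|error| ≤ 0.0000610352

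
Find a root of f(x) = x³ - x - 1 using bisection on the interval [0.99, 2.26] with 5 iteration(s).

f(x) = x³ - x - 1
Initial interval: [0.99, 2.26]

Iteration 1:
  c_1 = (0.990000 + 2.260000)/2 = 1.625000
  f(c_1) = f(1.625000) = 1.666016
  f(a) × f(c) < 0, new interval: [0.990000, 1.625000]
Iteration 2:
  c_2 = (0.990000 + 1.625000)/2 = 1.307500
  f(c_2) = f(1.307500) = -0.072255
  f(a) × f(c) ≥ 0, new interval: [1.307500, 1.625000]
Iteration 3:
  c_3 = (1.307500 + 1.625000)/2 = 1.466250
  f(c_3) = f(1.466250) = 0.686025
  f(a) × f(c) < 0, new interval: [1.307500, 1.466250]
Iteration 4:
  c_4 = (1.307500 + 1.466250)/2 = 1.386875
  f(c_4) = f(1.386875) = 0.280671
  f(a) × f(c) < 0, new interval: [1.307500, 1.386875]
Iteration 5:
  c_5 = (1.307500 + 1.386875)/2 = 1.347187
  f(c_5) = f(1.347187) = 0.097842
  f(a) × f(c) < 0, new interval: [1.307500, 1.347187]

After 5 iteration(s), the approximation is c_5 = 1.347187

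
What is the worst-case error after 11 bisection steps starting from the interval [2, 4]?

Bisection error bound: |error| ≤ (b-a)/2^n
|error| ≤ (4 - 2)/2^11 = 2/2^11
|error| ≤ 0.0009765625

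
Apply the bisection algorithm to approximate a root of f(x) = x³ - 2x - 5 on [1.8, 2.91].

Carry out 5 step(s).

f(x) = x³ - 2x - 5
Initial interval: [1.8, 2.91]

Iteration 1:
  c_1 = (1.800000 + 2.910000)/2 = 2.355000
  f(c_1) = f(2.355000) = 3.350889
  f(a) × f(c) < 0, new interval: [1.800000, 2.355000]
Iteration 2:
  c_2 = (1.800000 + 2.355000)/2 = 2.077500
  f(c_2) = f(2.077500) = -0.188497
  f(a) × f(c) ≥ 0, new interval: [2.077500, 2.355000]
Iteration 3:
  c_3 = (2.077500 + 2.355000)/2 = 2.216250
  f(c_3) = f(2.216250) = 1.453197
  f(a) × f(c) < 0, new interval: [2.077500, 2.216250]
Iteration 4:
  c_4 = (2.077500 + 2.216250)/2 = 2.146875
  f(c_4) = f(2.146875) = 0.601352
  f(a) × f(c) < 0, new interval: [2.077500, 2.146875]
Iteration 5:
  c_5 = (2.077500 + 2.146875)/2 = 2.112188
  f(c_5) = f(2.112188) = 0.198803
  f(a) × f(c) < 0, new interval: [2.077500, 2.112188]

After 5 iteration(s), the approximation is c_5 = 2.112188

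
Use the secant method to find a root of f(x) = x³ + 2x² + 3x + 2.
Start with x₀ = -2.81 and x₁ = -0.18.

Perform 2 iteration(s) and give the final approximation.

f(x) = x³ + 2x² + 3x + 2
x₀ = -2.81, x₁ = -0.18

Secant formula: x_{n+1} = x_n - f(x_n)(x_n - x_{n-1})/(f(x_n) - f(x_{n-1}))

Iteration 1:
  f(-2.810000) = -12.825841
  f(-0.180000) = 1.518968
  x_2 = -0.180000 - 1.518968×(-0.180000 - (-2.810000))/(1.518968 - (-12.825841))
       = -0.458490
Iteration 2:
  f(-0.180000) = 1.518968
  f(-0.458490) = 0.948576
  x_3 = -0.458490 - 0.948576×(-0.458490 - (-0.180000))/(0.948576 - 1.518968)
       = -0.921625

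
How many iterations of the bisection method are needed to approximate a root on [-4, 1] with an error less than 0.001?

We need (b-a)/2^n ≤ 0.001
(1 - (-4))/2^n ≤ 0.001
5/2^n ≤ 0.001
2^n ≥ 5000
n ≥ log₂(5000) = 12.29
n ≥ 13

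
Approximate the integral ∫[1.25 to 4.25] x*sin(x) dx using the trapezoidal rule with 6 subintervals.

f(x) = x*sin(x)
a = 1.25, b = 4.25, n = 6
h = (b - a)/n = 0.500000

Trapezoidal rule: (h/2)[f(x₀) + 2f(x₁) + 2f(x₂) + ... + f(xₙ)]

x_0 = 1.2500, f(x_0) = 1.186231, coefficient = 1
x_1 = 1.7500, f(x_1) = 1.721975, coefficient = 2
x_2 = 2.2500, f(x_2) = 1.750665, coefficient = 2
x_3 = 2.7500, f(x_3) = 1.049568, coefficient = 2
x_4 = 3.2500, f(x_4) = -0.351634, coefficient = 2
x_5 = 3.7500, f(x_5) = -2.143355, coefficient = 2
x_6 = 4.2500, f(x_6) = -3.803705, coefficient = 1

I ≈ (0.500000/2) × 1.436963 = 0.359241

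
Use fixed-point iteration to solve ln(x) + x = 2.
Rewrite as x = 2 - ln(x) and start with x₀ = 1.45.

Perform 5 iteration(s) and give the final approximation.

Equation: ln(x) + x = 2
Fixed-point form: x = 2 - ln(x)
x₀ = 1.45

x_1 = g(1.450000) = 1.628436
x_2 = g(1.628436) = 1.512380
x_3 = g(1.512380) = 1.586316
x_4 = g(1.586316) = 1.538586
x_5 = g(1.538586) = 1.569136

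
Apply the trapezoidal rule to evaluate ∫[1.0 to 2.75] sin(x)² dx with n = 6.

f(x) = sin(x)²
a = 1.0, b = 2.75, n = 6
h = (b - a)/n = 0.291667

Trapezoidal rule: (h/2)[f(x₀) + 2f(x₁) + 2f(x₂) + ... + f(xₙ)]

x_0 = 1.0000, f(x_0) = 0.708073, coefficient = 1
x_1 = 1.2917, f(x_1) = 0.924089, coefficient = 2
x_2 = 1.5833, f(x_2) = 0.999843, coefficient = 2
x_3 = 1.8750, f(x_3) = 0.910280, coefficient = 2
x_4 = 2.1667, f(x_4) = 0.685022, coefficient = 2
x_5 = 2.4583, f(x_5) = 0.398570, coefficient = 2
x_6 = 2.7500, f(x_6) = 0.145665, coefficient = 1

I ≈ (0.291667/2) × 8.689345 = 1.267196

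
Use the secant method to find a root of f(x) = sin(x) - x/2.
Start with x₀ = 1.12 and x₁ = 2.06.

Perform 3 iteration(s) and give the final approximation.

f(x) = sin(x) - x/2
x₀ = 1.12, x₁ = 2.06

Secant formula: x_{n+1} = x_n - f(x_n)(x_n - x_{n-1})/(f(x_n) - f(x_{n-1}))

Iteration 1:
  f(1.120000) = 0.340100
  f(2.060000) = -0.147293
  x_2 = 2.060000 - (-0.147293)×(2.060000 - 1.120000)/(-0.147293 - 0.340100)
       = 1.775927
Iteration 2:
  f(2.060000) = -0.147293
  f(1.775927) = 0.091071
  x_3 = 1.775927 - 0.091071×(1.775927 - 2.060000)/(0.091071 - (-0.147293))
       = 1.884462
Iteration 3:
  f(1.775927) = 0.091071
  f(1.884462) = 0.008978
  x_4 = 1.884462 - 0.008978×(1.884462 - 1.775927)/(0.008978 - 0.091071)
       = 1.896332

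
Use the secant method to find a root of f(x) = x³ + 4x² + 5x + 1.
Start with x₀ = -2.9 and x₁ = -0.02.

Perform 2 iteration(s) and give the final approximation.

f(x) = x³ + 4x² + 5x + 1
x₀ = -2.9, x₁ = -0.02

Secant formula: x_{n+1} = x_n - f(x_n)(x_n - x_{n-1})/(f(x_n) - f(x_{n-1}))

Iteration 1:
  f(-2.900000) = -4.249000
  f(-0.020000) = 0.901592
  x_2 = -0.020000 - 0.901592×(-0.020000 - (-2.900000))/(0.901592 - (-4.249000))
       = -0.524133
Iteration 2:
  f(-0.020000) = 0.901592
  f(-0.524133) = -0.665791
  x_3 = -0.524133 - (-0.665791)×(-0.524133 - (-0.020000))/(-0.665791 - 0.901592)
       = -0.309988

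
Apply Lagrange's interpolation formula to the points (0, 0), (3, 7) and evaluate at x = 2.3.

Lagrange interpolation formula:
P(x) = Σ yᵢ × Lᵢ(x)
where Lᵢ(x) = Π_{j≠i} (x - xⱼ)/(xᵢ - xⱼ)

L_0(2.3) = (2.3 - 3)/(0 - 3) = 0.233333
L_1(2.3) = (2.3 - 0)/(3 - 0) = 0.766667

P(2.3) = 0×L_0(2.3) + 7×L_1(2.3)
P(2.3) = 5.366667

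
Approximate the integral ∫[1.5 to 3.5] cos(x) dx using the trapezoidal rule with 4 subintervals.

f(x) = cos(x)
a = 1.5, b = 3.5, n = 4
h = (b - a)/n = 0.500000

Trapezoidal rule: (h/2)[f(x₀) + 2f(x₁) + 2f(x₂) + ... + f(xₙ)]

x_0 = 1.5000, f(x_0) = 0.070737, coefficient = 1
x_1 = 2.0000, f(x_1) = -0.416147, coefficient = 2
x_2 = 2.5000, f(x_2) = -0.801144, coefficient = 2
x_3 = 3.0000, f(x_3) = -0.989992, coefficient = 2
x_4 = 3.5000, f(x_4) = -0.936457, coefficient = 1

I ≈ (0.500000/2) × -5.280285 = -1.320071
Exact value: -1.348278
Error: 0.028207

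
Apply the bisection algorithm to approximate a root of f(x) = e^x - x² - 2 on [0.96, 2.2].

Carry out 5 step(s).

f(x) = e^x - x² - 2
Initial interval: [0.96, 2.2]

Iteration 1:
  c_1 = (0.960000 + 2.200000)/2 = 1.580000
  f(c_1) = f(1.580000) = 0.358556
  f(a) × f(c) < 0, new interval: [0.960000, 1.580000]
Iteration 2:
  c_2 = (0.960000 + 1.580000)/2 = 1.270000
  f(c_2) = f(1.270000) = -0.052047
  f(a) × f(c) ≥ 0, new interval: [1.270000, 1.580000]
Iteration 3:
  c_3 = (1.270000 + 1.580000)/2 = 1.425000
  f(c_3) = f(1.425000) = 0.127233
  f(a) × f(c) < 0, new interval: [1.270000, 1.425000]
Iteration 4:
  c_4 = (1.270000 + 1.425000)/2 = 1.347500
  f(c_4) = f(1.347500) = 0.032038
  f(a) × f(c) < 0, new interval: [1.270000, 1.347500]
Iteration 5:
  c_5 = (1.270000 + 1.347500)/2 = 1.308750
  f(c_5) = f(1.308750) = -0.011283
  f(a) × f(c) ≥ 0, new interval: [1.308750, 1.347500]

After 5 iteration(s), the approximation is c_5 = 1.308750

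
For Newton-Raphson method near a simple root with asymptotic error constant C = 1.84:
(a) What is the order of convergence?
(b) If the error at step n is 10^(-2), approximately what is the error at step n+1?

(a) Newton-Raphson has quadratic (order 2) convergence near simple roots.
    This means |e_{n+1}| ≈ C|e_n|².

(b) With |e_n| = 10^(-2) and C = 1.84:
    |e_{n+1}| ≈ 1.84 × (10^(-2))² = 1.84 × 10^(-4)

(a) 2 (quadratic); (b) |e_{n+1}| ≈ 1.840e-04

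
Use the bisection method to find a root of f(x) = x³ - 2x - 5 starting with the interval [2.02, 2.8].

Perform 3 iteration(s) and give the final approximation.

f(x) = x³ - 2x - 5
Initial interval: [2.02, 2.8]

Iteration 1:
  c_1 = (2.020000 + 2.800000)/2 = 2.410000
  f(c_1) = f(2.410000) = 4.177521
  f(a) × f(c) < 0, new interval: [2.020000, 2.410000]
Iteration 2:
  c_2 = (2.020000 + 2.410000)/2 = 2.215000
  f(c_2) = f(2.215000) = 1.437288
  f(a) × f(c) < 0, new interval: [2.020000, 2.215000]
Iteration 3:
  c_3 = (2.020000 + 2.215000)/2 = 2.117500
  f(c_3) = f(2.117500) = 0.259460
  f(a) × f(c) < 0, new interval: [2.020000, 2.117500]

After 3 iteration(s), the approximation is c_3 = 2.117500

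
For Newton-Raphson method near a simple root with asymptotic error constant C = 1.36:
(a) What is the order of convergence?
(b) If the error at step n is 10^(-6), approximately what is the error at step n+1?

(a) Newton-Raphson has quadratic (order 2) convergence near simple roots.
    This means |e_{n+1}| ≈ C|e_n|².

(b) With |e_n| = 10^(-6) and C = 1.36:
    |e_{n+1}| ≈ 1.36 × (10^(-6))² = 1.36 × 10^(-12)

(a) 2 (quadratic); (b) |e_{n+1}| ≈ 1.360e-12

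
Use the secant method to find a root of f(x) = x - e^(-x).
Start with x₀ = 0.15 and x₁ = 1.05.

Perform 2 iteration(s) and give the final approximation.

f(x) = x - e^(-x)
x₀ = 0.15, x₁ = 1.05

Secant formula: x_{n+1} = x_n - f(x_n)(x_n - x_{n-1})/(f(x_n) - f(x_{n-1}))

Iteration 1:
  f(0.150000) = -0.710708
  f(1.050000) = 0.700062
  x_2 = 1.050000 - 0.700062×(1.050000 - 0.150000)/(0.700062 - (-0.710708))
       = 0.603396
Iteration 2:
  f(1.050000) = 0.700062
  f(0.603396) = 0.056445
  x_3 = 0.603396 - 0.056445×(0.603396 - 1.050000)/(0.056445 - 0.700062)
       = 0.564229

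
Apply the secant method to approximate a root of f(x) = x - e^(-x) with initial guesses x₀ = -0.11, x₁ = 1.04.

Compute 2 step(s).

f(x) = x - e^(-x)
x₀ = -0.11, x₁ = 1.04

Secant formula: x_{n+1} = x_n - f(x_n)(x_n - x_{n-1})/(f(x_n) - f(x_{n-1}))

Iteration 1:
  f(-0.110000) = -1.226278
  f(1.040000) = 0.686545
  x_2 = 1.040000 - 0.686545×(1.040000 - (-0.110000))/(0.686545 - (-1.226278))
       = 0.627245
Iteration 2:
  f(1.040000) = 0.686545
  f(0.627245) = 0.093184
  x_3 = 0.627245 - 0.093184×(0.627245 - 1.040000)/(0.093184 - 0.686545)
       = 0.562424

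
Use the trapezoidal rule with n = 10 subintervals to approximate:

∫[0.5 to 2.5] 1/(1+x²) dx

f(x) = 1/(1+x²)
a = 0.5, b = 2.5, n = 10
h = (b - a)/n = 0.200000

Trapezoidal rule: (h/2)[f(x₀) + 2f(x₁) + 2f(x₂) + ... + f(xₙ)]

x_0 = 0.5000, f(x_0) = 0.800000, coefficient = 1
x_1 = 0.7000, f(x_1) = 0.671141, coefficient = 2
x_2 = 0.9000, f(x_2) = 0.552486, coefficient = 2
x_3 = 1.1000, f(x_3) = 0.452489, coefficient = 2
x_4 = 1.3000, f(x_4) = 0.371747, coefficient = 2
x_5 = 1.5000, f(x_5) = 0.307692, coefficient = 2
x_6 = 1.7000, f(x_6) = 0.257069, coefficient = 2
x_7 = 1.9000, f(x_7) = 0.216920, coefficient = 2
x_8 = 2.1000, f(x_8) = 0.184843, coefficient = 2
x_9 = 2.3000, f(x_9) = 0.158983, coefficient = 2
x_10 = 2.5000, f(x_10) = 0.137931, coefficient = 1

I ≈ (0.200000/2) × 7.284671 = 0.728467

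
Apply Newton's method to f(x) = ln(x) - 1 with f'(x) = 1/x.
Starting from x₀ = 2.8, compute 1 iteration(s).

f(x) = ln(x) - 1
f'(x) = 1/x
x₀ = 2.8

Newton-Raphson formula: x_{n+1} = x_n - f(x_n)/f'(x_n)

Iteration 1:
  f(2.800000) = 0.029619
  f'(2.800000) = 0.357143
  x_1 = 2.800000 - 0.029619/0.357143 = 2.717066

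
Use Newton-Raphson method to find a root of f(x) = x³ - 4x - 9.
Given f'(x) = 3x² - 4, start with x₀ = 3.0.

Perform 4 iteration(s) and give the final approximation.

f(x) = x³ - 4x - 9
f'(x) = 3x² - 4
x₀ = 3.0

Newton-Raphson formula: x_{n+1} = x_n - f(x_n)/f'(x_n)

Iteration 1:
  f(3.000000) = 6.000000
  f'(3.000000) = 23.000000
  x_1 = 3.000000 - 6.000000/23.000000 = 2.739130
Iteration 2:
  f(2.739130) = 0.594723
  f'(2.739130) = 18.508507
  x_2 = 2.739130 - 0.594723/18.508507 = 2.706998
Iteration 3:
  f(2.706998) = 0.008451
  f'(2.706998) = 17.983514
  x_3 = 2.706998 - 0.008451/17.983514 = 2.706528
Iteration 4:
  f(2.706528) = 0.000002
  f'(2.706528) = 17.975882
  x_4 = 2.706528 - 0.000002/17.975882 = 2.706528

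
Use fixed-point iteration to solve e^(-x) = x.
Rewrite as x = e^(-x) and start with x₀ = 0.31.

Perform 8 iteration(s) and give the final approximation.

Equation: e^(-x) = x
Fixed-point form: x = e^(-x)
x₀ = 0.31

x_1 = g(0.310000) = 0.733447
x_2 = g(0.733447) = 0.480251
x_3 = g(0.480251) = 0.618628
x_4 = g(0.618628) = 0.538683
x_5 = g(0.538683) = 0.583516
x_6 = g(0.583516) = 0.557933
x_7 = g(0.557933) = 0.572391
x_8 = g(0.572391) = 0.564175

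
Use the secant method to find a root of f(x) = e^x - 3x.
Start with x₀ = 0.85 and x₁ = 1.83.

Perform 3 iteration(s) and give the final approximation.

f(x) = e^x - 3x
x₀ = 0.85, x₁ = 1.83

Secant formula: x_{n+1} = x_n - f(x_n)(x_n - x_{n-1})/(f(x_n) - f(x_{n-1}))

Iteration 1:
  f(0.850000) = -0.210353
  f(1.830000) = 0.743887
  x_2 = 1.830000 - 0.743887×(1.830000 - 0.850000)/(0.743887 - (-0.210353))
       = 1.066032
Iteration 2:
  f(1.830000) = 0.743887
  f(1.066032) = -0.294262
  x_3 = 1.066032 - (-0.294262)×(1.066032 - 1.830000)/(-0.294262 - 0.743887)
       = 1.282578
Iteration 3:
  f(1.066032) = -0.294262
  f(1.282578) = -0.241810
  x_4 = 1.282578 - (-0.241810)×(1.282578 - 1.066032)/(-0.241810 - (-0.294262))
       = 2.280895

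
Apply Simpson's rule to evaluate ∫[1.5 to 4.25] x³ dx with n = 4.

f(x) = x³
a = 1.5, b = 4.25, n = 4
h = (b - a)/n = 0.687500

Simpson's rule: (h/3)[f(x₀) + 4f(x₁) + 2f(x₂) + ... + f(xₙ)]

x_0 = 1.5000, f(x_0) = 3.375000, coefficient = 1
x_1 = 2.1875, f(x_1) = 10.467529, coefficient = 4
x_2 = 2.8750, f(x_2) = 23.763672, coefficient = 2
x_3 = 3.5625, f(x_3) = 45.213135, coefficient = 4
x_4 = 4.2500, f(x_4) = 76.765625, coefficient = 1

I ≈ (0.687500/3) × 350.390625 = 80.297852
Exact value: 80.297852
Error: 0.000000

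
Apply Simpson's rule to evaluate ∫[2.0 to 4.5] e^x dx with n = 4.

f(x) = e^x
a = 2.0, b = 4.5, n = 4
h = (b - a)/n = 0.625000

Simpson's rule: (h/3)[f(x₀) + 4f(x₁) + 2f(x₂) + ... + f(xₙ)]

x_0 = 2.0000, f(x_0) = 7.389056, coefficient = 1
x_1 = 2.6250, f(x_1) = 13.804574, coefficient = 4
x_2 = 3.2500, f(x_2) = 25.790340, coefficient = 2
x_3 = 3.8750, f(x_3) = 48.182698, coefficient = 4
x_4 = 4.5000, f(x_4) = 90.017131, coefficient = 1

I ≈ (0.625000/3) × 396.935957 = 82.694991
Exact value: 82.628075
Error: 0.066916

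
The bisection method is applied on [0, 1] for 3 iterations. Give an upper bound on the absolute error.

Bisection error bound: |error| ≤ (b-a)/2^n
|error| ≤ (1 - 0)/2^3 = 1/2^3
|error| ≤ 0.1250000000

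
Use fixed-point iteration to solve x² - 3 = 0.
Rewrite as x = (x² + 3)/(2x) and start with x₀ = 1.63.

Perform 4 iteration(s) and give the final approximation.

Equation: x² - 3 = 0
Fixed-point form: x = (x² + 3)/(2x)
x₀ = 1.63

x_1 = g(1.630000) = 1.735245
x_2 = g(1.735245) = 1.732054
x_3 = g(1.732054) = 1.732051
x_4 = g(1.732051) = 1.732051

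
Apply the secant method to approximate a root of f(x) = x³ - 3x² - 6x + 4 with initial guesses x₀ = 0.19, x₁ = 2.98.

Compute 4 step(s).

f(x) = x³ - 3x² - 6x + 4
x₀ = 0.19, x₁ = 2.98

Secant formula: x_{n+1} = x_n - f(x_n)(x_n - x_{n-1})/(f(x_n) - f(x_{n-1}))

Iteration 1:
  f(0.190000) = 2.758559
  f(2.980000) = -14.057608
  x_2 = 2.980000 - (-14.057608)×(2.980000 - 0.190000)/(-14.057608 - 2.758559)
       = 0.647677
Iteration 2:
  f(2.980000) = -14.057608
  f(0.647677) = -0.872831
  x_3 = 0.647677 - (-0.872831)×(0.647677 - 2.980000)/(-0.872831 - (-14.057608))
       = 0.493278
Iteration 3:
  f(0.647677) = -0.872831
  f(0.493278) = 0.430389
  x_4 = 0.493278 - 0.430389×(0.493278 - 0.647677)/(0.430389 - (-0.872831))
       = 0.544268
Iteration 4:
  f(0.493278) = 0.430389
  f(0.544268) = 0.006933
  x_5 = 0.544268 - 0.006933×(0.544268 - 0.493278)/(0.006933 - 0.430389)
       = 0.545103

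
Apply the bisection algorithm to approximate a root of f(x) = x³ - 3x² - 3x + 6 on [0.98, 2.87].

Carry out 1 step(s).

f(x) = x³ - 3x² - 3x + 6
Initial interval: [0.98, 2.87]

Iteration 1:
  c_1 = (0.980000 + 2.870000)/2 = 1.925000
  f(c_1) = f(1.925000) = -3.758547
  f(a) × f(c) < 0, new interval: [0.980000, 1.925000]

After 1 iteration(s), the approximation is c_1 = 1.925000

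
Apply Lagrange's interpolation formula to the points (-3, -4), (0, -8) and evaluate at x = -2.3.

Lagrange interpolation formula:
P(x) = Σ yᵢ × Lᵢ(x)
where Lᵢ(x) = Π_{j≠i} (x - xⱼ)/(xᵢ - xⱼ)

L_0(-2.3) = (-2.3 - 0)/(-3 - 0) = 0.766667
L_1(-2.3) = (-2.3 - (-3))/(0 - (-3)) = 0.233333

P(-2.3) = (-4)×L_0(-2.3) + (-8)×L_1(-2.3)
P(-2.3) = -4.933333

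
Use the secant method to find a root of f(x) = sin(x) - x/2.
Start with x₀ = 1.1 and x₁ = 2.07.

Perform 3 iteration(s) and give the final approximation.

f(x) = sin(x) - x/2
x₀ = 1.1, x₁ = 2.07

Secant formula: x_{n+1} = x_n - f(x_n)(x_n - x_{n-1})/(f(x_n) - f(x_{n-1}))

Iteration 1:
  f(1.100000) = 0.341207
  f(2.070000) = -0.157036
  x_2 = 2.070000 - (-0.157036)×(2.070000 - 1.100000)/(-0.157036 - 0.341207)
       = 1.764276
Iteration 2:
  f(2.070000) = -0.157036
  f(1.764276) = 0.099203
  x_3 = 1.764276 - 0.099203×(1.764276 - 2.070000)/(0.099203 - (-0.157036))
       = 1.882637
Iteration 3:
  f(1.764276) = 0.099203
  f(1.882637) = 0.010452
  x_4 = 1.882637 - 0.010452×(1.882637 - 1.764276)/(0.010452 - 0.099203)
       = 1.896576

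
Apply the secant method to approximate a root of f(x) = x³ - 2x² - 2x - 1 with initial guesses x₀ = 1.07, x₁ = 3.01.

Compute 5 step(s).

f(x) = x³ - 2x² - 2x - 1
x₀ = 1.07, x₁ = 3.01

Secant formula: x_{n+1} = x_n - f(x_n)(x_n - x_{n-1})/(f(x_n) - f(x_{n-1}))

Iteration 1:
  f(1.070000) = -4.204757
  f(3.010000) = 2.130701
  x_2 = 3.010000 - 2.130701×(3.010000 - 1.070000)/(2.130701 - (-4.204757))
       = 2.357552
Iteration 2:
  f(3.010000) = 2.130701
  f(2.357552) = -3.727814
  x_3 = 2.357552 - (-3.727814)×(2.357552 - 3.010000)/(-3.727814 - 2.130701)
       = 2.772709
Iteration 3:
  f(2.357552) = -3.727814
  f(2.772709) = -0.604896
  x_4 = 2.772709 - (-0.604896)×(2.772709 - 2.357552)/(-0.604896 - (-3.727814))
       = 2.853123
Iteration 4:
  f(2.772709) = -0.604896
  f(2.853123) = 0.238444
  x_5 = 2.853123 - 0.238444×(2.853123 - 2.772709)/(0.238444 - (-0.604896))
       = 2.830387
Iteration 5:
  f(2.853123) = 0.238444
  f(2.830387) = -0.008467
  x_6 = 2.830387 - (-0.008467)×(2.830387 - 2.853123)/(-0.008467 - 0.238444)
       = 2.831167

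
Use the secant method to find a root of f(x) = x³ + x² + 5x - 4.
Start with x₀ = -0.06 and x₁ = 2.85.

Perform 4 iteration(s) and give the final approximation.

f(x) = x³ + x² + 5x - 4
x₀ = -0.06, x₁ = 2.85

Secant formula: x_{n+1} = x_n - f(x_n)(x_n - x_{n-1})/(f(x_n) - f(x_{n-1}))

Iteration 1:
  f(-0.060000) = -4.296616
  f(2.850000) = 41.521625
  x_2 = 2.850000 - 41.521625×(2.850000 - (-0.060000))/(41.521625 - (-4.296616))
       = 0.212886
Iteration 2:
  f(2.850000) = 41.521625
  f(0.212886) = -2.880602
  x_3 = 0.212886 - (-2.880602)×(0.212886 - 2.850000)/(-2.880602 - 41.521625)
       = 0.383969
Iteration 3:
  f(0.212886) = -2.880602
  f(0.383969) = -1.876113
  x_4 = 0.383969 - (-1.876113)×(0.383969 - 0.212886)/(-1.876113 - (-2.880602))
       = 0.703506
Iteration 4:
  f(0.383969) = -1.876113
  f(0.703506) = 0.360630
  x_5 = 0.703506 - 0.360630×(0.703506 - 0.383969)/(0.360630 - (-1.876113))
       = 0.651987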